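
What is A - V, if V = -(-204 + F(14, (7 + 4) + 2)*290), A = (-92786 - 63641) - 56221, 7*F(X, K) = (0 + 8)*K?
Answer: -1459804/7 ≈ -2.0854e+5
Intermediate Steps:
F(X, K) = 8*K/7 (F(X, K) = ((0 + 8)*K)/7 = (8*K)/7 = 8*K/7)
A = -212648 (A = -156427 - 56221 = -212648)
V = -28732/7 (V = -(-204 + (8*((7 + 4) + 2)/7)*290) = -(-204 + (8*(11 + 2)/7)*290) = -(-204 + ((8/7)*13)*290) = -(-204 + (104/7)*290) = -(-204 + 30160/7) = -1*28732/7 = -28732/7 ≈ -4104.6)
A - V = -212648 - 1*(-28732/7) = -212648 + 28732/7 = -1459804/7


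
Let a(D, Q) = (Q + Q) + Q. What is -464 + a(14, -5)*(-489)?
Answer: 6871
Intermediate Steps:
a(D, Q) = 3*Q (a(D, Q) = 2*Q + Q = 3*Q)
-464 + a(14, -5)*(-489) = -464 + (3*(-5))*(-489) = -464 - 15*(-489) = -464 + 7335 = 6871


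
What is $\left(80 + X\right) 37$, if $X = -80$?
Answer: $0$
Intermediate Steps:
$\left(80 + X\right) 37 = \left(80 - 80\right) 37 = 0 \cdot 37 = 0$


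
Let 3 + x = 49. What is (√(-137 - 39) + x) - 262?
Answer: -216 + 4*I*√11 ≈ -216.0 + 13.266*I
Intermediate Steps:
x = 46 (x = -3 + 49 = 46)
(√(-137 - 39) + x) - 262 = (√(-137 - 39) + 46) - 262 = (√(-176) + 46) - 262 = (4*I*√11 + 46) - 262 = (46 + 4*I*√11) - 262 = -216 + 4*I*√11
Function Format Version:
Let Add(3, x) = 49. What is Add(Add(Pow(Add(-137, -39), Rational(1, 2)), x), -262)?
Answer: Add(-216, Mul(4, I, Pow(11, Rational(1, 2)))) ≈ Add(-216.00, Mul(13.266, I))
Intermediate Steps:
x = 46 (x = Add(-3, 49) = 46)
Add(Add(Pow(Add(-137, -39), Rational(1, 2)), x), -262) = Add(Add(Pow(Add(-137, -39), Rational(1, 2)), 46), -262) = Add(Add(Pow(-176, Rational(1, 2)), 46), -262) = Add(Add(Mul(4, I, Pow(11, Rational(1, 2))), 46), -262) = Add(Add(46, Mul(4, I, Pow(11, Rational(1, 2)))), -262) = Add(-216, Mul(4, I, Pow(11, Rational(1, 2))))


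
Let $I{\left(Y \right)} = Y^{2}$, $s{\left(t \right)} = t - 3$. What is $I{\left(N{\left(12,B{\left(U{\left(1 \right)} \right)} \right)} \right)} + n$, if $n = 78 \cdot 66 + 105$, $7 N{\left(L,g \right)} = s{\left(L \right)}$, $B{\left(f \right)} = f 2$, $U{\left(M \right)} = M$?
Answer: $\frac{257478}{49} \approx 5254.7$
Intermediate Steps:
$B{\left(f \right)} = 2 f$
$s{\left(t \right)} = -3 + t$ ($s{\left(t \right)} = t - 3 = -3 + t$)
$N{\left(L,g \right)} = - \frac{3}{7} + \frac{L}{7}$ ($N{\left(L,g \right)} = \frac{-3 + L}{7} = - \frac{3}{7} + \frac{L}{7}$)
$n = 5253$ ($n = 5148 + 105 = 5253$)
$I{\left(N{\left(12,B{\left(U{\left(1 \right)} \right)} \right)} \right)} + n = \left(- \frac{3}{7} + \frac{1}{7} \cdot 12\right)^{2} + 5253 = \left(- \frac{3}{7} + \frac{12}{7}\right)^{2} + 5253 = \left(\frac{9}{7}\right)^{2} + 5253 = \frac{81}{49} + 5253 = \frac{257478}{49}$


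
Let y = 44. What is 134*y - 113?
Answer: 5783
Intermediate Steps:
134*y - 113 = 134*44 - 113 = 5896 - 113 = 5783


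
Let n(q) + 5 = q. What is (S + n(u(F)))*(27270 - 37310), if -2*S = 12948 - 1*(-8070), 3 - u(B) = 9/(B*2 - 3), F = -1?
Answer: 105512368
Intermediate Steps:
u(B) = 3 - 9/(-3 + 2*B) (u(B) = 3 - 9/(B*2 - 3) = 3 - 9/(2*B - 3) = 3 - 9/(-3 + 2*B))
n(q) = -5 + q
S = -10509 (S = -(12948 - 1*(-8070))/2 = -(12948 + 8070)/2 = -1/2*21018 = -10509)
(S + n(u(F)))*(27270 - 37310) = (-10509 + (-5 + 6*(-3 - 1)/(-3 + 2*(-1))))*(27270 - 37310) = (-10509 + (-5 + 6*(-4)/(-3 - 2)))*(-10040) = (-10509 + (-5 + 6*(-4)/(-5)))*(-10040) = (-10509 + (-5 + 6*(-1/5)*(-4)))*(-10040) = (-10509 + (-5 + 24/5))*(-10040) = (-10509 - 1/5)*(-10040) = -52546/5*(-10040) = 105512368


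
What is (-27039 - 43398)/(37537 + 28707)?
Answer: -70437/66244 ≈ -1.0633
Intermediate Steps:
(-27039 - 43398)/(37537 + 28707) = -70437/66244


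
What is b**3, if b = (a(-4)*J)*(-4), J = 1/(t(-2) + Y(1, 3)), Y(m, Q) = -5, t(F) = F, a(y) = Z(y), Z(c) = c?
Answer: -4096/343 ≈ -11.942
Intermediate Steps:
a(y) = y
J = -1/7 (J = 1/(-2 - 5) = 1/(-7) = -1/7 ≈ -0.14286)
b = -16/7 (b = -4*(-1/7)*(-4) = (4/7)*(-4) = -16/7 ≈ -2.2857)
b**3 = (-16/7)**3 = -4096/343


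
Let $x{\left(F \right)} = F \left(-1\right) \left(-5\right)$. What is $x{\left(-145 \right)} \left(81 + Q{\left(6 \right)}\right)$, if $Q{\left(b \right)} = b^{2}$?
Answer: $-84825$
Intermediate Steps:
$x{\left(F \right)} = 5 F$ ($x{\left(F \right)} = - F \left(-5\right) = 5 F$)
$x{\left(-145 \right)} \left(81 + Q{\left(6 \right)}\right) = 5 \left(-145\right) \left(81 + 6^{2}\right) = - 725 \left(81 + 36\right) = \left(-725\right) 117 = -84825$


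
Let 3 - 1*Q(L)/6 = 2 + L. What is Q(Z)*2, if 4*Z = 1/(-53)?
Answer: 639/53 ≈ 12.057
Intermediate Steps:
Z = -1/212 (Z = (¼)/(-53) = (¼)*(-1/53) = -1/212 ≈ -0.0047170)
Q(L) = 6 - 6*L (Q(L) = 18 - 6*(2 + L) = 18 + (-12 - 6*L) = 6 - 6*L)
Q(Z)*2 = (6 - 6*(-1/212))*2 = (6 + 3/106)*2 = (639/106)*2 = 639/53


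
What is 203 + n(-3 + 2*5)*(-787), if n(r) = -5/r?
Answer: 5356/7 ≈ 765.14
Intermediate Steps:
203 + n(-3 + 2*5)*(-787) = 203 - 5/(-3 + 2*5)*(-787) = 203 - 5/(-3 + 10)*(-787) = 203 - 5/7*(-787) = 203 + 3935/7 = 5356/7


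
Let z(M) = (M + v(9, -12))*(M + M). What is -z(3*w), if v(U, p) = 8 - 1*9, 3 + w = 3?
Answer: 0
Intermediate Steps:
w = 0 (w = -3 + 3 = 0)
v(U, p) = -1 (v(U, p) = 8 - 9 = -1)
z(M) = 2*M*(-1 + M) (z(M) = (M - 1)*(M + M) = (-1 + M)*(2*M) = 2*M*(-1 + M))
-z(3*w) = -2*3*0*(-1 + 3*0) = -2*0*(-1 + 0) = -2*0*(-1) = -1*0 = 0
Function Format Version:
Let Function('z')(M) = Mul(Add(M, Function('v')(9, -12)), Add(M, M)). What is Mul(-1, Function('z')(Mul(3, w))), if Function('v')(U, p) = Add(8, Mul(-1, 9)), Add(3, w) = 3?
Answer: 0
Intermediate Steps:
w = 0 (w = Add(-3, 3) = 0)
Function('v')(U, p) = -1 (Function('v')(U, p) = Add(8, -9) = -1)
Function('z')(M) = Mul(2, M, Add(-1, M)) (Function('z')(M) = Mul(Add(M, -1), Add(M, M)) = Mul(Add(-1, M), Mul(2, M)) = Mul(2, M, Add(-1, M)))
Mul(-1, Function('z')(Mul(3, w))) = Mul(-1, Mul(2, Mul(3, 0), Add(-1, Mul(3, 0)))) = Mul(-1, Mul(2, 0, Add(-1, 0))) = Mul(-1, Mul(2, 0, -1)) = Mul(-1, 0) = 0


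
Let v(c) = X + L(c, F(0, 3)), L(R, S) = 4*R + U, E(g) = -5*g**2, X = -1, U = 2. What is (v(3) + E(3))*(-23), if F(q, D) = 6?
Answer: 736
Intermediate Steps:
L(R, S) = 2 + 4*R (L(R, S) = 4*R + 2 = 2 + 4*R)
v(c) = 1 + 4*c (v(c) = -1 + (2 + 4*c) = 1 + 4*c)
(v(3) + E(3))*(-23) = ((1 + 4*3) - 5*3**2)*(-23) = ((1 + 12) - 5*9)*(-23) = (13 - 45)*(-23) = -32*(-23) = 736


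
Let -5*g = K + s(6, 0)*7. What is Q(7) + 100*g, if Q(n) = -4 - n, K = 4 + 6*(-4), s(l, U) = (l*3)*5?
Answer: -12211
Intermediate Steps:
s(l, U) = 15*l (s(l, U) = (3*l)*5 = 15*l)
K = -20 (K = 4 - 24 = -20)
g = -122 (g = -(-20 + (15*6)*7)/5 = -(-20 + 90*7)/5 = -(-20 + 630)/5 = -⅕*610 = -122)
Q(7) + 100*g = (-4 - 1*7) + 100*(-122) = (-4 - 7) - 12200 = -11 - 12200 = -12211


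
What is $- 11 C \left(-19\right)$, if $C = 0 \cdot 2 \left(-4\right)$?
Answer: $0$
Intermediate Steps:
$C = 0$ ($C = 0 \left(-8\right) = 0$)
$- 11 C \left(-19\right) = \left(-11\right) 0 \left(-19\right) = 0 \left(-19\right) = 0$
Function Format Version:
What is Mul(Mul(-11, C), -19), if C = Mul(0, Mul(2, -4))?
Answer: 0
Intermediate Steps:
C = 0 (C = Mul(0, -8) = 0)
Mul(Mul(-11, C), -19) = Mul(Mul(-11, 0), -19) = Mul(0, -19) = 0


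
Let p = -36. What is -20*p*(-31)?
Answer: -22320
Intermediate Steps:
-20*p*(-31) = -20*(-36)*(-31) = 720*(-31) = -22320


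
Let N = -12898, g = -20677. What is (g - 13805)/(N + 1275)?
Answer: 34482/11623 ≈ 2.9667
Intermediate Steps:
(g - 13805)/(N + 1275) = (-20677 - 13805)/(-12898 + 1275) = -34482/(-11623) = -34482*(-1/11623) = 34482/11623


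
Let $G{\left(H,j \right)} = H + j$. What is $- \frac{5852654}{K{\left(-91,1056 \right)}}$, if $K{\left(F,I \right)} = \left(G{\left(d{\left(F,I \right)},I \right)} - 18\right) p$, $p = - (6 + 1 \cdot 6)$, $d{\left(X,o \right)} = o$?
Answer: $\frac{2926327}{12564} \approx 232.91$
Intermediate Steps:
$p = -12$ ($p = - (6 + 6) = \left(-1\right) 12 = -12$)
$K{\left(F,I \right)} = 216 - 24 I$ ($K{\left(F,I \right)} = \left(\left(I + I\right) - 18\right) \left(-12\right) = \left(2 I - 18\right) \left(-12\right) = \left(-18 + 2 I\right) \left(-12\right) = 216 - 24 I$)
$- \frac{5852654}{K{\left(-91,1056 \right)}} = - \frac{5852654}{216 - 25344} = - \frac{5852654}{-25128} = \left(-5852654\right) \left(- \frac{1}{25128}\right) = \frac{2926327}{12564}$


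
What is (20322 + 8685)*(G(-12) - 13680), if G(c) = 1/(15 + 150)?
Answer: -1984077921/5 ≈ -3.9682e+8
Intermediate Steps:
G(c) = 1/165
(20322 + 8685)*(G(-12) - 13680) = (20322 + 8685)*(1/165 - 13680) = 29007*(-2257199/165) = -1984077921/5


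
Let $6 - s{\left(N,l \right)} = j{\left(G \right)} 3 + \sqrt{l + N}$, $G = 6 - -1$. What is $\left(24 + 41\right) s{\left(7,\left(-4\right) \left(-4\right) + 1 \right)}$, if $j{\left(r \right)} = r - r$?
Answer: $390 - 130 \sqrt{6} \approx 71.566$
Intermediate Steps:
$G = 7$ ($G = 6 + 1 = 7$)
$j{\left(r \right)} = 0$
$s{\left(N,l \right)} = 6 - \sqrt{N + l}$ ($s{\left(N,l \right)} = 6 - \left(0 \cdot 3 + \sqrt{l + N}\right) = 6 - \left(0 + \sqrt{N + l}\right) = 6 - \sqrt{N + l}$)
$\left(24 + 41\right) s{\left(7,\left(-4\right) \left(-4\right) + 1 \right)} = \left(24 + 41\right) \left(6 - \sqrt{7 + \left(\left(-4\right) \left(-4\right) + 1\right)}\right) = 65 \left(6 - \sqrt{7 + \left(16 + 1\right)}\right) = 65 \left(6 - \sqrt{7 + 17}\right) = 65 \left(6 - \sqrt{24}\right) = 65 \left(6 - 2 \sqrt{6}\right) = 390 - 130 \sqrt{6}$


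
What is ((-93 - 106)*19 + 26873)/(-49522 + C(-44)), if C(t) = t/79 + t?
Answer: -912134/1957879 ≈ -0.46588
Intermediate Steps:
C(t) = 80*t/79 (C(t) = t*(1/79) + t = t/79 + t = 80*t/79)
((-93 - 106)*19 + 26873)/(-49522 + C(-44)) = ((-93 - 106)*19 + 26873)/(-49522 + (80/79)*(-44)) = (-199*19 + 26873)/(-49522 - 3520/79) = (-3781 + 26873)/(-3915758/79) = 23092*(-79/3915758) = -912134/1957879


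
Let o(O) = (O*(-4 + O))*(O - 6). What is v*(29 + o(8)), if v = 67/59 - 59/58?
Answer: 37665/3422 ≈ 11.007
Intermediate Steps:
v = 405/3422 (v = 67*(1/59) - 59*1/58 = 67/59 - 59/58 = 405/3422 ≈ 0.11835)
o(O) = O*(-6 + O)*(-4 + O) (o(O) = (O*(-4 + O))*(-6 + O) = O*(-6 + O)*(-4 + O))
v*(29 + o(8)) = 405*(29 + 8*(24 + 8**2 - 10*8))/3422 = 405*(29 + 8*(24 + 64 - 80))/3422 = 405*(29 + 8*8)/3422 = 405*(29 + 64)/3422 = (405/3422)*93 = 37665/3422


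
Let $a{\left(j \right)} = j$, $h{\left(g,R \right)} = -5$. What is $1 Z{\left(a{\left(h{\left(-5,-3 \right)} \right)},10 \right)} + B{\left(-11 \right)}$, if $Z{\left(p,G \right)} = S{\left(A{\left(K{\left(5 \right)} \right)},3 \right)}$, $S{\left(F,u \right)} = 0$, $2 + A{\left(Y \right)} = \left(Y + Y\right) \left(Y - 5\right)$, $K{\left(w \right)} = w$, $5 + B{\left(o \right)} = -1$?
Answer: $-6$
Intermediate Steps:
$B{\left(o \right)} = -6$ ($B{\left(o \right)} = -5 - 1 = -6$)
$A{\left(Y \right)} = -2 + 2 Y \left(-5 + Y\right)$ ($A{\left(Y \right)} = -2 + \left(Y + Y\right) \left(Y - 5\right) = -2 + 2 Y \left(-5 + Y\right)$)
$Z{\left(p,G \right)} = 0$
$1 Z{\left(a{\left(h{\left(-5,-3 \right)} \right)},10 \right)} + B{\left(-11 \right)} = 1 \cdot 0 - 6 = 0 - 6 = -6$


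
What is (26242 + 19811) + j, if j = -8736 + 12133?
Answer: 49450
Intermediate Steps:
j = 3397
(26242 + 19811) + j = (26242 + 19811) + 3397 = 46053 + 3397 = 49450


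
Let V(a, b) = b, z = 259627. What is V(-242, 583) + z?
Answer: 260210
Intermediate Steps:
V(-242, 583) + z = 583 + 259627 = 260210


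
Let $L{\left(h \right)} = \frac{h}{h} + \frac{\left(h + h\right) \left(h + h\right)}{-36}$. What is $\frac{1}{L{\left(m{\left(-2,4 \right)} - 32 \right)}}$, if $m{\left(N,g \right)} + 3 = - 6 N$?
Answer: $- \frac{9}{520} \approx -0.017308$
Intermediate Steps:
$m{\left(N,g \right)} = -3 - 6 N$
$L{\left(h \right)} = 1 - \frac{h^{2}}{9}$ ($L{\left(h \right)} = 1 + 2 h 2 h \left(- \frac{1}{36}\right) = 1 + 4 h^{2} \left(- \frac{1}{36}\right) = 1 - \frac{h^{2}}{9}$)
$\frac{1}{L{\left(m{\left(-2,4 \right)} - 32 \right)}} = \frac{1}{1 - \frac{\left(\left(-3 - -12\right) - 32\right)^{2}}{9}} = \frac{1}{1 - \frac{\left(\left(-3 + 12\right) - 32\right)^{2}}{9}} = \frac{1}{1 - \frac{\left(9 - 32\right)^{2}}{9}} = \frac{1}{1 - \frac{\left(-23\right)^{2}}{9}} = \frac{1}{1 - \frac{529}{9}} = \frac{1}{- \frac{520}{9}} = - \frac{9}{520}$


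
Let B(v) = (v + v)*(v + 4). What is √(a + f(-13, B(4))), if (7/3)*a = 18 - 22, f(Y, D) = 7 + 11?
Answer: √798/7 ≈ 4.0356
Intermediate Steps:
B(v) = 2*v*(4 + v) (B(v) = (2*v)*(4 + v) = 2*v*(4 + v))
f(Y, D) = 18
a = -12/7 (a = 3*(18 - 22)/7 = (3/7)*(-4) = -12/7 ≈ -1.7143)
√(a + f(-13, B(4))) = √(-12/7 + 18) = √(114/7) = √798/7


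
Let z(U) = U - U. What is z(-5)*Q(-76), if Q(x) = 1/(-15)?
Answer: 0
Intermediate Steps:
Q(x) = -1/15
z(U) = 0
z(-5)*Q(-76) = 0*(-1/15) = 0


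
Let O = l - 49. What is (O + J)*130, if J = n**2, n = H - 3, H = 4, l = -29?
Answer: -10010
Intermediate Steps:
O = -78 (O = -29 - 49 = -78)
n = 1 (n = 4 - 3 = 1)
J = 1 (J = 1**2 = 1)
(O + J)*130 = (-78 + 1)*130 = -77*130 = -10010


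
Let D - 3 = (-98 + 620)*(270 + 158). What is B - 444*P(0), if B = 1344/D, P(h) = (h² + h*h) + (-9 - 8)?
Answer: 80303236/10639 ≈ 7548.0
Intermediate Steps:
D = 223419 (D = 3 + (-98 + 620)*(270 + 158) = 3 + 522*428 = 3 + 223416 = 223419)
P(h) = -17 + 2*h² (P(h) = (h² + h²) - 17 = 2*h² - 17 = -17 + 2*h²)
B = 64/10639 (B = 1344/223419 = 1344*(1/223419) = 64/10639 ≈ 0.0060156)
B - 444*P(0) = 64/10639 - 444*(-17 + 2*0²) = 64/10639 - 444*(-17 + 2*0) = 64/10639 - 444*(-17 + 0) = 64/10639 - 444*(-17) = 64/10639 + 7548 = 80303236/10639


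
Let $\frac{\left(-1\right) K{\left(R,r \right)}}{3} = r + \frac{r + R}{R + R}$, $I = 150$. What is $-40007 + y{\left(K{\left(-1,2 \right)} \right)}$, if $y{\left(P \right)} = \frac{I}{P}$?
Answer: $- \frac{120121}{3} \approx -40040.0$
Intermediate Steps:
$K{\left(R,r \right)} = - 3 r - \frac{3 \left(R + r\right)}{2 R}$ ($K{\left(R,r \right)} = - 3 \left(r + \frac{r + R}{R + R}\right) = - 3 \left(r + \frac{R + r}{2 R}\right) = - 3 r - \frac{3 \left(R + r\right)}{2 R}$)
$y{\left(P \right)} = \frac{150}{P}$
$-40007 + y{\left(K{\left(-1,2 \right)} \right)} = -40007 + \frac{150}{- \frac{3}{2} - 6 - \frac{3}{-1}} = -40007 + \frac{150}{- \frac{3}{2} - 6 - 3 \left(-1\right)} = -40007 + \frac{150}{- \frac{3}{2} - 6 + 3} = -40007 + \frac{150}{- \frac{9}{2}} = -40007 + 150 \left(- \frac{2}{9}\right) = -40007 - \frac{100}{3} = - \frac{120121}{3}$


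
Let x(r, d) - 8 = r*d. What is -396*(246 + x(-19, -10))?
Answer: -175824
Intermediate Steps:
x(r, d) = 8 + d*r (x(r, d) = 8 + r*d = 8 + d*r)
-396*(246 + x(-19, -10)) = -396*(246 + (8 - 10*(-19))) = -396*(246 + (8 + 190)) = -396*(246 + 198) = -396*444 = -175824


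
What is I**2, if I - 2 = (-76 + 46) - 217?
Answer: 60025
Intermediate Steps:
I = -245 (I = 2 + ((-76 + 46) - 217) = 2 + (-30 - 217) = 2 - 247 = -245)
I**2 = (-245)**2 = 60025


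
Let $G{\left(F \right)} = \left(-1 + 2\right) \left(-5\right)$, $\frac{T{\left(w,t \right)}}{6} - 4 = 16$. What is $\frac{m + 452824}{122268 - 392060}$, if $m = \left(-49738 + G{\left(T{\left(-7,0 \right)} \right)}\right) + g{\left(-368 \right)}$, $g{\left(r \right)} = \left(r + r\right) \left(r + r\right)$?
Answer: $- \frac{944777}{269792} \approx -3.5019$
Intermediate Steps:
$T{\left(w,t \right)} = 120$ ($T{\left(w,t \right)} = 24 + 6 \cdot 16 = 24 + 96 = 120$)
$g{\left(r \right)} = 4 r^{2}$ ($g{\left(r \right)} = 2 r 2 r = 4 r^{2}$)
$G{\left(F \right)} = -5$ ($G{\left(F \right)} = 1 \left(-5\right) = -5$)
$m = 491953$ ($m = \left(-49738 - 5\right) + 4 \left(-368\right)^{2} = -49743 + 4 \cdot 135424 = -49743 + 541696 = 491953$)
$\frac{m + 452824}{122268 - 392060} = \frac{491953 + 452824}{122268 - 392060} = \frac{944777}{-269792} = 944777 \left(- \frac{1}{269792}\right) = - \frac{944777}{269792}$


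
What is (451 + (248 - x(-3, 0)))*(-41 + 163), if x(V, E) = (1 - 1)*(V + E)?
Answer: 85278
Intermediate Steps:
x(V, E) = 0 (x(V, E) = 0*(E + V) = 0)
(451 + (248 - x(-3, 0)))*(-41 + 163) = (451 + (248 - 1*0))*(-41 + 163) = (451 + (248 + 0))*122 = (451 + 248)*122 = 699*122 = 85278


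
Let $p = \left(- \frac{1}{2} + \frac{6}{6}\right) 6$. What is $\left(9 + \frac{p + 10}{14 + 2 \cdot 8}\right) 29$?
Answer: $\frac{8207}{30} \approx 273.57$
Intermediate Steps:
$p = 3$ ($p = \left(\left(-1\right) \frac{1}{2} + 6 \cdot \frac{1}{6}\right) 6 = \left(- \frac{1}{2} + 1\right) 6 = \frac{1}{2} \cdot 6 = 3$)
$\left(9 + \frac{p + 10}{14 + 2 \cdot 8}\right) 29 = \left(9 + \frac{3 + 10}{14 + 2 \cdot 8}\right) 29 = \left(9 + \frac{13}{14 + 16}\right) 29 = \left(9 + \frac{13}{30}\right) 29 = \frac{283}{30} \cdot 29 = \frac{8207}{30}$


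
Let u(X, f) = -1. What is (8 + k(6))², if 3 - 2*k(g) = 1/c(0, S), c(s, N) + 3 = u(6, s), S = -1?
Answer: 5929/64 ≈ 92.641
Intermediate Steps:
c(s, N) = -4 (c(s, N) = -3 - 1 = -4)
k(g) = 13/8 (k(g) = 3/2 - ½/(-4) = 3/2 - ½*(-¼) = 3/2 + ⅛ = 13/8)
(8 + k(6))² = (8 + 13/8)² = (77/8)² = 5929/64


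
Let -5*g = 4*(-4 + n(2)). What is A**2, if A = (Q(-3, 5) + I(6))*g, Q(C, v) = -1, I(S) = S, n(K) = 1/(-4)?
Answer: 289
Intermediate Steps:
n(K) = -1/4
g = 17/5 (g = -4*(-4 - 1/4)/5 = -4*(-17)/(5*4) = -1/5*(-17) = 17/5 ≈ 3.4000)
A = 17 (A = (-1 + 6)*(17/5) = 5*(17/5) = 17)
A**2 = 17**2 = 289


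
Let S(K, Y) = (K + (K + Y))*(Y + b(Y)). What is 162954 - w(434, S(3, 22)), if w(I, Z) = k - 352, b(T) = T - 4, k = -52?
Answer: 163358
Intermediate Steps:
b(T) = -4 + T
S(K, Y) = (-4 + 2*Y)*(Y + 2*K) (S(K, Y) = (K + (K + Y))*(Y + (-4 + Y)) = (Y + 2*K)*(-4 + 2*Y) = (-4 + 2*Y)*(Y + 2*K))
w(I, Z) = -404 (w(I, Z) = -52 - 352 = -404)
162954 - w(434, S(3, 22)) = 162954 - 1*(-404) = 162954 + 404 = 163358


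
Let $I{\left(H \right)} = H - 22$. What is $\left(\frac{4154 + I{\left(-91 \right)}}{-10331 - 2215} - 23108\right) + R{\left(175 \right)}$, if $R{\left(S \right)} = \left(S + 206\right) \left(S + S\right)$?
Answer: $\frac{153676899}{1394} \approx 1.1024 \cdot 10^{5}$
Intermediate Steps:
$I{\left(H \right)} = -22 + H$ ($I{\left(H \right)} = H - 22 = -22 + H$)
$R{\left(S \right)} = 2 S \left(206 + S\right)$ ($R{\left(S \right)} = \left(206 + S\right) 2 S = 2 S \left(206 + S\right)$)
$\left(\frac{4154 + I{\left(-91 \right)}}{-10331 - 2215} - 23108\right) + R{\left(175 \right)} = \left(\frac{4154 - 113}{-10331 - 2215} - 23108\right) + 2 \cdot 175 \left(206 + 175\right) = \left(\frac{4154 - 113}{-12546} - 23108\right) + 2 \cdot 175 \cdot 381 = \left(4041 \left(- \frac{1}{12546}\right) - 23108\right) + 133350 = \left(- \frac{449}{1394} - 23108\right) + 133350 = - \frac{32213001}{1394} + 133350 = \frac{153676899}{1394}$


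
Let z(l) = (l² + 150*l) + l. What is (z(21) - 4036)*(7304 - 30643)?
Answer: 9895736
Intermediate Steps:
z(l) = l² + 151*l
(z(21) - 4036)*(7304 - 30643) = (21*(151 + 21) - 4036)*(7304 - 30643) = (21*172 - 4036)*(-23339) = (3612 - 4036)*(-23339) = -424*(-23339) = 9895736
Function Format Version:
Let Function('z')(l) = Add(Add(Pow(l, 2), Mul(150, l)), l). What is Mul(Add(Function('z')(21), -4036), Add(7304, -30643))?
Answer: 9895736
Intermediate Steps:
Function('z')(l) = Add(Pow(l, 2), Mul(151, l))
Mul(Add(Function('z')(21), -4036), Add(7304, -30643)) = Mul(Add(Mul(21, Add(151, 21)), -4036), Add(7304, -30643)) = Mul(Add(Mul(21, 172), -4036), -23339) = Mul(Add(3612, -4036), -23339) = Mul(-424, -23339) = 9895736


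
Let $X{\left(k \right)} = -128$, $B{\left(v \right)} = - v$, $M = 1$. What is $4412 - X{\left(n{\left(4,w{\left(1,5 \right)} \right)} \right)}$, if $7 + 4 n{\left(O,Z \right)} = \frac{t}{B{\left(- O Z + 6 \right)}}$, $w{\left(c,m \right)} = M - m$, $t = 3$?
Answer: $4540$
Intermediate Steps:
$w{\left(c,m \right)} = 1 - m$
$n{\left(O,Z \right)} = - \frac{7}{4} + \frac{3}{4 \left(-6 + O Z\right)}$ ($n{\left(O,Z \right)} = - \frac{7}{4} + \frac{3 \frac{1}{\left(-1\right) \left(- O Z + 6\right)}}{4} = - \frac{7}{4} + \frac{3 \frac{1}{\left(-1\right) \left(6 - O Z\right)}}{4} = - \frac{7}{4} + \frac{3 \frac{1}{-6 + O Z}}{4} = - \frac{7}{4} + \frac{3}{4 \left(-6 + O Z\right)}$)
$4412 - X{\left(n{\left(4,w{\left(1,5 \right)} \right)} \right)} = 4412 - -128 = 4412 + 128 = 4540$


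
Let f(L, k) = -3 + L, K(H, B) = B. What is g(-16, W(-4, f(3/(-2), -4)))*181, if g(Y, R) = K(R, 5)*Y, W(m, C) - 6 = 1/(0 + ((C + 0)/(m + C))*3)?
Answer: -14480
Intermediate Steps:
W(m, C) = 6 + (C + m)/(3*C) (W(m, C) = 6 + 1/(0 + ((C + 0)/(m + C))*3) = 6 + 1/(0 + (C/(C + m))*3) = 6 + 1/(0 + 3*C/(C + m)) = 6 + 1/(3*C/(C + m)) = 6 + (C + m)/(3*C))
g(Y, R) = 5*Y
g(-16, W(-4, f(3/(-2), -4)))*181 = (5*(-16))*181 = -80*181 = -14480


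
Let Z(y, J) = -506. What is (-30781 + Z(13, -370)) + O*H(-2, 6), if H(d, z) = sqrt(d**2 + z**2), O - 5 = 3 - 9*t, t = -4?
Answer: -31287 + 88*sqrt(10) ≈ -31009.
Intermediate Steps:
O = 44 (O = 5 + (3 - 9*(-4)) = 5 + (3 + 36) = 5 + 39 = 44)
(-30781 + Z(13, -370)) + O*H(-2, 6) = (-30781 - 506) + 44*sqrt((-2)**2 + 6**2) = -31287 + 44*sqrt(4 + 36) = -31287 + 44*sqrt(40) = -31287 + 44*(2*sqrt(10)) = -31287 + 88*sqrt(10)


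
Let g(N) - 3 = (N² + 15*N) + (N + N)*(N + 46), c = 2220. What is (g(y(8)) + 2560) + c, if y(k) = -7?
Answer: 4181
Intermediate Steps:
g(N) = 3 + N² + 15*N + 2*N*(46 + N) (g(N) = 3 + ((N² + 15*N) + (N + N)*(N + 46)) = 3 + ((N² + 15*N) + (2*N)*(46 + N)) = 3 + ((N² + 15*N) + 2*N*(46 + N)) = 3 + (N² + 15*N + 2*N*(46 + N)) = 3 + N² + 15*N + 2*N*(46 + N))
(g(y(8)) + 2560) + c = ((3 + 3*(-7)² + 107*(-7)) + 2560) + 2220 = ((3 + 3*49 - 749) + 2560) + 2220 = ((3 + 147 - 749) + 2560) + 2220 = (-599 + 2560) + 2220 = 1961 + 2220 = 4181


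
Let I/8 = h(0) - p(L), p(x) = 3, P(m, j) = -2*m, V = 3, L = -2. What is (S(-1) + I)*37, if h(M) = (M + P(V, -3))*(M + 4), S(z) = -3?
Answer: -8103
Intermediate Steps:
h(M) = (-6 + M)*(4 + M) (h(M) = (M - 2*3)*(M + 4) = (M - 6)*(4 + M) = (-6 + M)*(4 + M))
I = -216 (I = 8*((-24 + 0² - 2*0) - 1*3) = 8*((-24 + 0 + 0) - 3) = 8*(-24 - 3) = 8*(-27) = -216)
(S(-1) + I)*37 = (-3 - 216)*37 = -219*37 = -8103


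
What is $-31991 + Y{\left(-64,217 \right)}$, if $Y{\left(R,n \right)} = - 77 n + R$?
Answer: $-48764$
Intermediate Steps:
$Y{\left(R,n \right)} = R - 77 n$
$-31991 + Y{\left(-64,217 \right)} = -31991 - 16773 = -48764$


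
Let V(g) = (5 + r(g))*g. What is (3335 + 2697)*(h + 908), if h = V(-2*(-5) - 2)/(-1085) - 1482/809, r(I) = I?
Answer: 4797361276448/877765 ≈ 5.4654e+6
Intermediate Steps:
V(g) = g*(5 + g) (V(g) = (5 + g)*g = g*(5 + g))
h = -1692106/877765 (h = ((-2*(-5) - 2)*(5 + (-2*(-5) - 2)))/(-1085) - 1482/809 = ((10 - 2)*(5 + (10 - 2)))*(-1/1085) - 1482*1/809 = (8*(5 + 8))*(-1/1085) - 1482/809 = (8*13)*(-1/1085) - 1482/809 = 104*(-1/1085) - 1482/809 = -104/1085 - 1482/809 = -1692106/877765 ≈ -1.9277)
(3335 + 2697)*(h + 908) = (3335 + 2697)*(-1692106/877765 + 908) = 6032*(795318514/877765) = 4797361276448/877765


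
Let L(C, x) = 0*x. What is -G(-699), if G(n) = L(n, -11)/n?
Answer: 0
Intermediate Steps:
L(C, x) = 0
G(n) = 0 (G(n) = 0/n = 0)
-G(-699) = -1*0 = 0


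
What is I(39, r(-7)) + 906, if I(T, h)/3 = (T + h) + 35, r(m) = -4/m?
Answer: 7908/7 ≈ 1129.7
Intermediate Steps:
I(T, h) = 105 + 3*T + 3*h (I(T, h) = 3*((T + h) + 35) = 3*(35 + T + h) = 105 + 3*T + 3*h)
I(39, r(-7)) + 906 = (105 + 3*39 + 3*(-4/(-7))) + 906 = (105 + 117 + 3*(-4*(-⅐))) + 906 = (105 + 117 + 3*(4/7)) + 906 = (105 + 117 + 12/7) + 906 = 1566/7 + 906 = 7908/7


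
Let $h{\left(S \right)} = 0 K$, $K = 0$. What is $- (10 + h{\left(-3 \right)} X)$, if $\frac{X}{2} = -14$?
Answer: $-10$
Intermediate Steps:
$X = -28$ ($X = 2 \left(-14\right) = -28$)
$h{\left(S \right)} = 0$ ($h{\left(S \right)} = 0 \cdot 0 = 0$)
$- (10 + h{\left(-3 \right)} X) = - (10 + 0 \left(-28\right)) = - (10 + 0) = \left(-1\right) 10 = -10$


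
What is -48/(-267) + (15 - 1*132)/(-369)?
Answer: 1813/3649 ≈ 0.49685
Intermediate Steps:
-48/(-267) + (15 - 1*132)/(-369) = -48*(-1/267) + (15 - 132)*(-1/369) = 16/89 - 117*(-1/369) = 16/89 + 13/41 = 1813/3649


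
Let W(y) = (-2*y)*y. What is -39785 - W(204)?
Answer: 43447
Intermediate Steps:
W(y) = -2*y²
-39785 - W(204) = -39785 - (-2)*204² = -39785 - (-2)*41616 = -39785 - 1*(-83232) = -39785 + 83232 = 43447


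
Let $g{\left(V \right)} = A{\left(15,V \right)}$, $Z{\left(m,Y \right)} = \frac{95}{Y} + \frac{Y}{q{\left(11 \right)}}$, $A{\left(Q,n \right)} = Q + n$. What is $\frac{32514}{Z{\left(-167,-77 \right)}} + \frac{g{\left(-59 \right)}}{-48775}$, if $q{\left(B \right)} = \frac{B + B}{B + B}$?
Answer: $- \frac{20351958649}{48970100} \approx -415.6$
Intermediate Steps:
$q{\left(B \right)} = 1$ ($q{\left(B \right)} = \frac{2 B}{2 B} = 2 B \frac{1}{2 B} = 1$)
$Z{\left(m,Y \right)} = Y + \frac{95}{Y}$ ($Z{\left(m,Y \right)} = \frac{95}{Y} + \frac{Y}{1} = \frac{95}{Y} + Y 1 = \frac{95}{Y} + Y = Y + \frac{95}{Y}$)
$g{\left(V \right)} = 15 + V$
$\frac{32514}{Z{\left(-167,-77 \right)}} + \frac{g{\left(-59 \right)}}{-48775} = \frac{32514}{-77 + \frac{95}{-77}} + \frac{15 - 59}{-48775} = \frac{32514}{-77 + 95 \left(- \frac{1}{77}\right)} - - \frac{44}{48775} = \frac{32514}{-77 - \frac{95}{77}} + \frac{44}{48775} = \frac{32514}{- \frac{6024}{77}} + \frac{44}{48775} = 32514 \left(- \frac{77}{6024}\right) + \frac{44}{48775} = - \frac{417263}{1004} + \frac{44}{48775} = - \frac{20351958649}{48970100}$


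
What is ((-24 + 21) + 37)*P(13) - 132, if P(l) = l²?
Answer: 5614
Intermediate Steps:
((-24 + 21) + 37)*P(13) - 132 = ((-24 + 21) + 37)*13² - 132 = (-3 + 37)*169 - 132 = 34*169 - 132 = 5746 - 132 = 5614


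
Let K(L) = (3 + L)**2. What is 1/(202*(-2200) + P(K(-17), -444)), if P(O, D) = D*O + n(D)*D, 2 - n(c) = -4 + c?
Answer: -1/731224 ≈ -1.3676e-6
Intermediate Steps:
n(c) = 6 - c (n(c) = 2 - (-4 + c) = 2 + (4 - c) = 6 - c)
P(O, D) = D*O + D*(6 - D) (P(O, D) = D*O + (6 - D)*D = D*O + D*(6 - D))
1/(202*(-2200) + P(K(-17), -444)) = 1/(202*(-2200) - 444*(6 + (3 - 17)**2 - 1*(-444))) = 1/(-444400 - 444*(6 + (-14)**2 + 444)) = 1/(-444400 - 444*(6 + 196 + 444)) = 1/(-444400 - 444*646) = 1/(-444400 - 286824) = 1/(-731224) = -1/731224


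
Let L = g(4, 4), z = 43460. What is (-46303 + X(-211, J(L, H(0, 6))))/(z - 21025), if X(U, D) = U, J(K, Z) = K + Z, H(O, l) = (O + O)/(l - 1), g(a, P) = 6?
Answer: -46514/22435 ≈ -2.0733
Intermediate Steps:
L = 6
H(O, l) = 2*O/(-1 + l) (H(O, l) = (2*O)/(-1 + l) = 2*O/(-1 + l))
(-46303 + X(-211, J(L, H(0, 6))))/(z - 21025) = (-46303 - 211)/(43460 - 21025) = -46514/22435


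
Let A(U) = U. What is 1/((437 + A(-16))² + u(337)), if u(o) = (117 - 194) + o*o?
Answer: 1/290733 ≈ 3.4396e-6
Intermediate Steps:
u(o) = -77 + o²
1/((437 + A(-16))² + u(337)) = 1/((437 - 16)² + (-77 + 337²)) = 1/(421² + (-77 + 113569)) = 1/(177241 + 113492) = 1/290733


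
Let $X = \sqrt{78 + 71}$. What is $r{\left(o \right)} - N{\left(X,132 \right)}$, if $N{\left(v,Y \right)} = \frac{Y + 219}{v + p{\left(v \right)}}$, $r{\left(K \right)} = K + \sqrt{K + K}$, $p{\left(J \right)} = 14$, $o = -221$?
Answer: $- \frac{15301}{47} + \frac{351 \sqrt{149}}{47} + i \sqrt{442} \approx -234.39 + 21.024 i$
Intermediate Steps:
$X = \sqrt{149} \approx 12.207$
$r{\left(K \right)} = K + \sqrt{2} \sqrt{K}$ ($r{\left(K \right)} = K + \sqrt{2 K} = K + \sqrt{2} \sqrt{K}$)
$N{\left(v,Y \right)} = \frac{219 + Y}{14 + v}$ ($N{\left(v,Y \right)} = \frac{Y + 219}{v + 14} = \frac{219 + Y}{14 + v}$)
$r{\left(o \right)} - N{\left(X,132 \right)} = \left(-221 + \sqrt{2} \sqrt{-221}\right) - \frac{219 + 132}{14 + \sqrt{149}} = \left(-221 + \sqrt{2} i \sqrt{221}\right) - \frac{1}{14 + \sqrt{149}} \cdot 351 = \left(-221 + i \sqrt{442}\right) - \frac{351}{14 + \sqrt{149}} = -221 - \frac{351}{14 + \sqrt{149}} + i \sqrt{442}$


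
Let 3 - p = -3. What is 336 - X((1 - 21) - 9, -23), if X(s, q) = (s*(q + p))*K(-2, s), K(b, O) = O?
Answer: 14633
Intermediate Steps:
p = 6 (p = 3 - 1*(-3) = 3 + 3 = 6)
X(s, q) = s²*(6 + q) (X(s, q) = (s*(q + 6))*s = (s*(6 + q))*s = s²*(6 + q))
336 - X((1 - 21) - 9, -23) = 336 - ((1 - 21) - 9)²*(6 - 23) = 336 - (-20 - 9)²*(-17) = 336 - (-29)²*(-17) = 336 - 841*(-17) = 336 - 1*(-14297) = 336 + 14297 = 14633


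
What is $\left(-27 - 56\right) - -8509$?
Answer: $8426$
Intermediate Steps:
$\left(-27 - 56\right) - -8509 = \left(-27 - 56\right) + 8509 = -83 + 8509 = 8426$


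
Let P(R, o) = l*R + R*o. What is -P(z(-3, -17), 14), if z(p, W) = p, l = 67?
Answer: 243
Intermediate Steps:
P(R, o) = 67*R + R*o
-P(z(-3, -17), 14) = -(-3)*(67 + 14) = -(-3)*81 = -1*(-243) = 243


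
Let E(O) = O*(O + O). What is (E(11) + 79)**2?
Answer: 103041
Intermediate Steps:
E(O) = 2*O**2 (E(O) = O*(2*O) = 2*O**2)
(E(11) + 79)**2 = (2*11**2 + 79)**2 = (2*121 + 79)**2 = (242 + 79)**2 = 321**2 = 103041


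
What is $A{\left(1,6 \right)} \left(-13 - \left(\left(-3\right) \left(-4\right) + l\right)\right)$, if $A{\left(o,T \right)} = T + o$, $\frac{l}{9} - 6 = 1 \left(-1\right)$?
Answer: $-490$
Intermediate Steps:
$l = 45$ ($l = 54 + 9 \cdot 1 \left(-1\right) = 54 + 9 \left(-1\right) = 54 - 9 = 45$)
$A{\left(1,6 \right)} \left(-13 - \left(\left(-3\right) \left(-4\right) + l\right)\right) = \left(6 + 1\right) \left(-13 - \left(\left(-3\right) \left(-4\right) + 45\right)\right) = 7 \left(-13 - \left(12 + 45\right)\right) = 7 \left(-13 - 57\right) = 7 \left(-70\right) = -490$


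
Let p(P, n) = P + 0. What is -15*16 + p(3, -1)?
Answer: -237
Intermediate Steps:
p(P, n) = P
-15*16 + p(3, -1) = -15*16 + 3 = -240 + 3 = -237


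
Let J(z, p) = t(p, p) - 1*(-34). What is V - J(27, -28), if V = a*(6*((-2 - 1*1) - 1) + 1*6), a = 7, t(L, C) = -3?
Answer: -157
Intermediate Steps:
J(z, p) = 31 (J(z, p) = -3 - 1*(-34) = -3 + 34 = 31)
V = -126 (V = 7*(6*((-2 - 1*1) - 1) + 1*6) = 7*(6*((-2 - 1) - 1) + 6) = 7*(6*(-3 - 1) + 6) = 7*(6*(-4) + 6) = 7*(-24 + 6) = 7*(-18) = -126)
V - J(27, -28) = -126 - 1*31 = -126 - 31 = -157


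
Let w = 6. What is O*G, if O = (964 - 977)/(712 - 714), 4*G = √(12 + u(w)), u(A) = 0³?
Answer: 13*√3/4 ≈ 5.6292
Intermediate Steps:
u(A) = 0
G = √3/2 (G = √(12 + 0)/4 = √12/4 = (2*√3)/4 = √3/2 ≈ 0.86602)
O = 13/2 (O = -13/(-2) = -13*(-½) = 13/2 ≈ 6.5000)
O*G = 13*(√3/2)/2 = 13*√3/4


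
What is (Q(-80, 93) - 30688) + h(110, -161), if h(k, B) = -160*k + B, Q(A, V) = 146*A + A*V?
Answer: -67569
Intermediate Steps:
h(k, B) = B - 160*k
(Q(-80, 93) - 30688) + h(110, -161) = (-80*(146 + 93) - 30688) + (-161 - 160*110) = (-80*239 - 30688) + (-161 - 17600) = (-19120 - 30688) - 17761 = -49808 - 17761 = -67569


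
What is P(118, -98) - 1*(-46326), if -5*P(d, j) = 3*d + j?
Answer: 231374/5 ≈ 46275.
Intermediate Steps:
P(d, j) = -3*d/5 - j/5 (P(d, j) = -(3*d + j)/5 = -(j + 3*d)/5 = -3*d/5 - j/5)
P(118, -98) - 1*(-46326) = (-3/5*118 - 1/5*(-98)) - 1*(-46326) = (-354/5 + 98/5) + 46326 = -256/5 + 46326 = 231374/5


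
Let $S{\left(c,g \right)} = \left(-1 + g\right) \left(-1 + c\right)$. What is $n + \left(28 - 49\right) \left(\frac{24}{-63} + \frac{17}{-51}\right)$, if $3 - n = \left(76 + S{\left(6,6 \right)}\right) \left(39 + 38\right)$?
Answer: $-7759$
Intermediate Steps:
$S{\left(c,g \right)} = \left(-1 + c\right) \left(-1 + g\right)$
$n = -7774$ ($n = 3 - \left(76 + \left(1 - 6 - 6 + 6 \cdot 6\right)\right) \left(39 + 38\right) = 3 - \left(76 + \left(1 - 6 - 6 + 36\right)\right) 77 = 3 - \left(76 + 25\right) 77 = 3 - 101 \cdot 77 = 3 - 7777 = -7774$)
$n + \left(28 - 49\right) \left(\frac{24}{-63} + \frac{17}{-51}\right) = -7774 + \left(28 - 49\right) \left(\frac{24}{-63} + \frac{17}{-51}\right) = -7774 - 21 \left(24 \left(- \frac{1}{63}\right) + 17 \left(- \frac{1}{51}\right)\right) = -7774 - 21 \left(- \frac{8}{21} - \frac{1}{3}\right) = -7774 - -15 = -7774 + 15 = -7759$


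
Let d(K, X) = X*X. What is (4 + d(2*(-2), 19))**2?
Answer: 133225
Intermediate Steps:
d(K, X) = X**2
(4 + d(2*(-2), 19))**2 = (4 + 19**2)**2 = (4 + 361)**2 = 365**2 = 133225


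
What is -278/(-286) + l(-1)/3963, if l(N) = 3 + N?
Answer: 551143/566709 ≈ 0.97253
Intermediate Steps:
-278/(-286) + l(-1)/3963 = -278/(-286) + (3 - 1)/3963 = -278*(-1/286) + 2*(1/3963) = 139/143 + 2/3963 = 551143/566709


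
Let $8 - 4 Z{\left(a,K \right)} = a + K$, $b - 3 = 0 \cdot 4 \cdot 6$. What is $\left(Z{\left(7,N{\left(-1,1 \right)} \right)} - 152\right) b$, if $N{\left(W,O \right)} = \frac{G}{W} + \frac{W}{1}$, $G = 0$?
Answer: $- \frac{909}{2} \approx -454.5$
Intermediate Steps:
$N{\left(W,O \right)} = W$ ($N{\left(W,O \right)} = \frac{0}{W} + \frac{W}{1} = 0 + W 1 = 0 + W = W$)
$b = 3$ ($b = 3 + 0 \cdot 4 \cdot 6 = 3 + 0 \cdot 6 = 3 + 0 = 3$)
$Z{\left(a,K \right)} = 2 - \frac{K}{4} - \frac{a}{4}$ ($Z{\left(a,K \right)} = 2 - \frac{a + K}{4} = 2 - \frac{K + a}{4} = 2 - \left(\frac{K}{4} + \frac{a}{4}\right) = 2 - \frac{K}{4} - \frac{a}{4}$)
$\left(Z{\left(7,N{\left(-1,1 \right)} \right)} - 152\right) b = \left(\left(2 - - \frac{1}{4} - \frac{7}{4}\right) - 152\right) 3 = \left(\left(2 + \frac{1}{4} - \frac{7}{4}\right) - 152\right) 3 = \left(\frac{1}{2} - 152\right) 3 = \left(- \frac{303}{2}\right) 3 = - \frac{909}{2}$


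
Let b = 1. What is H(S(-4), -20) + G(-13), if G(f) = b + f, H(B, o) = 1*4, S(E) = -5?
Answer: -8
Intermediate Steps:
H(B, o) = 4
G(f) = 1 + f
H(S(-4), -20) + G(-13) = 4 + (1 - 13) = 4 - 12 = -8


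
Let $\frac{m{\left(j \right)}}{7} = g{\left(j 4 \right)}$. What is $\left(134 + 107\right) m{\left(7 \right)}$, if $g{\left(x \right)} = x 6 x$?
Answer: $7935648$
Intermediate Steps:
$g{\left(x \right)} = 6 x^{2}$ ($g{\left(x \right)} = 6 x x = 6 x^{2}$)
$m{\left(j \right)} = 672 j^{2}$ ($m{\left(j \right)} = 7 \cdot 6 \left(j 4\right)^{2} = 7 \cdot 6 \left(4 j\right)^{2} = 7 \cdot 6 \cdot 16 j^{2} = 7 \cdot 96 j^{2} = 672 j^{2}$)
$\left(134 + 107\right) m{\left(7 \right)} = \left(134 + 107\right) 672 \cdot 7^{2} = 241 \cdot 672 \cdot 49 = 241 \cdot 32928 = 7935648$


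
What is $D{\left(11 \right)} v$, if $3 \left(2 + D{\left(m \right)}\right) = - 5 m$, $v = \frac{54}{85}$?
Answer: $- \frac{1098}{85} \approx -12.918$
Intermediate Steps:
$v = \frac{54}{85}$ ($v = 54 \cdot \frac{1}{85} = \frac{54}{85} \approx 0.63529$)
$D{\left(m \right)} = -2 - \frac{5 m}{3}$ ($D{\left(m \right)} = -2 + \frac{\left(-5\right) m}{3} = -2 - \frac{5 m}{3}$)
$D{\left(11 \right)} v = \left(-2 - \frac{55}{3}\right) \frac{54}{85} = \left(- \frac{61}{3}\right) \frac{54}{85} = - \frac{1098}{85}$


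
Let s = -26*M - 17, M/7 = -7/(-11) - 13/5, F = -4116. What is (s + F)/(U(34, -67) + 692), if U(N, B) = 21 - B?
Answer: -207659/42900 ≈ -4.8405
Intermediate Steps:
M = -756/55 (M = 7*(-7/(-11) - 13/5) = 7*(-7*(-1/11) - 13*1/5) = 7*(7/11 - 13/5) = 7*(-108/55) = -756/55 ≈ -13.745)
s = 18721/55 (s = -26*(-756/55) - 17 = 19656/55 - 17 = 18721/55 ≈ 340.38)
(s + F)/(U(34, -67) + 692) = (18721/55 - 4116)/((21 - 1*(-67)) + 692) = -207659/(55*((21 + 67) + 692)) = -207659/(55*(88 + 692)) = -207659/55/780 = -207659/55*1/780 = -207659/42900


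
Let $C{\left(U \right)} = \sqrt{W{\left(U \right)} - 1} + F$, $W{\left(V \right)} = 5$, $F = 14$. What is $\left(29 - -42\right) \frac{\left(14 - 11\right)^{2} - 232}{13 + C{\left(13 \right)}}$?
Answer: $- \frac{15833}{29} \approx -545.97$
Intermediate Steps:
$C{\left(U \right)} = 16$ ($C{\left(U \right)} = \sqrt{5 - 1} + 14 = \sqrt{4} + 14 = 2 + 14 = 16$)
$\left(29 - -42\right) \frac{\left(14 - 11\right)^{2} - 232}{13 + C{\left(13 \right)}} = \left(29 - -42\right) \frac{\left(14 - 11\right)^{2} - 232}{13 + 16} = \left(29 + 42\right) \frac{3^{2} - 232}{29} = 71 \left(9 - 232\right) \frac{1}{29} = 71 \left(\left(-223\right) \frac{1}{29}\right) = 71 \left(- \frac{223}{29}\right) = - \frac{15833}{29}$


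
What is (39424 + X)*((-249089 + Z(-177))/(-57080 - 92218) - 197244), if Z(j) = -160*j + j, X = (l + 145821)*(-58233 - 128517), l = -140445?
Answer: 14781801066635588608/74649 ≈ 1.9802e+14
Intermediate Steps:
X = -1003968000 (X = (-140445 + 145821)*(-58233 - 128517) = 5376*(-186750) = -1003968000)
Z(j) = -159*j
(39424 + X)*((-249089 + Z(-177))/(-57080 - 92218) - 197244) = (39424 - 1003968000)*((-249089 - 159*(-177))/(-57080 - 92218) - 197244) = -1003928576*((-249089 + 28143)/(-149298) - 197244) = -1003928576*(-220946*(-1/149298) - 197244) = -1003928576*(110473/74649 - 197244) = -1003928576*(-14723956883/74649) = 14781801066635588608/74649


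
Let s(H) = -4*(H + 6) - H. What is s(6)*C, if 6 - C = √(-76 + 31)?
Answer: -324 + 162*I*√5 ≈ -324.0 + 362.24*I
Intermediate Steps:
s(H) = -24 - 5*H (s(H) = -4*(6 + H) - H = (-24 - 4*H) - H = -24 - 5*H)
C = 6 - 3*I*√5 (C = 6 - √(-76 + 31) = 6 - √(-45) = 6 - 3*I*√5 ≈ 6.0 - 6.7082*I)
s(6)*C = (-24 - 5*6)*(6 - 3*I*√5) = (-24 - 30)*(6 - 3*I*√5) = -54*(6 - 3*I*√5) = -324 + 162*I*√5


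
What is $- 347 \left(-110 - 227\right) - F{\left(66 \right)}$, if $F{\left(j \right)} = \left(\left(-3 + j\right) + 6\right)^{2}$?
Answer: $112178$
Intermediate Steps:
$F{\left(j \right)} = \left(3 + j\right)^{2}$
$- 347 \left(-110 - 227\right) - F{\left(66 \right)} = - 347 \left(-110 - 227\right) - \left(3 + 66\right)^{2} = \left(-347\right) \left(-337\right) - 69^{2} = 116939 - 4761 = 112178$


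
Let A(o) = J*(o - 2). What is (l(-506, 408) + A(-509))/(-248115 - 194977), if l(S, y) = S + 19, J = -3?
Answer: -523/221546 ≈ -0.0023607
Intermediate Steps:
l(S, y) = 19 + S
A(o) = 6 - 3*o (A(o) = -3*(o - 2) = -3*(-2 + o) = 6 - 3*o)
(l(-506, 408) + A(-509))/(-248115 - 194977) = ((19 - 506) + (6 - 3*(-509)))/(-248115 - 194977) = (-487 + (6 + 1527))/(-443092) = (-487 + 1533)*(-1/443092) = 1046*(-1/443092) = -523/221546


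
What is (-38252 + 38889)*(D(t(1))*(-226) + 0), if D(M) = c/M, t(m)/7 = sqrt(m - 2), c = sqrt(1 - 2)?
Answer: -20566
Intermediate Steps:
c = I (c = sqrt(-1) = I ≈ 1.0*I)
t(m) = 7*sqrt(-2 + m) (t(m) = 7*sqrt(m - 2) = 7*sqrt(-2 + m))
D(M) = I/M
(-38252 + 38889)*(D(t(1))*(-226) + 0) = (-38252 + 38889)*((I/((7*sqrt(-2 + 1))))*(-226) + 0) = 637*((I/((7*sqrt(-1))))*(-226) + 0) = 637*((I/((7*I)))*(-226) + 0) = 637*((I*(-I/7))*(-226) + 0) = 637*((1/7)*(-226) + 0) = 637*(-226/7 + 0) = 637*(-226/7) = -20566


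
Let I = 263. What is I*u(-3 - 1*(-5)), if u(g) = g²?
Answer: 1052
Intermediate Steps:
I*u(-3 - 1*(-5)) = 263*(-3 - 1*(-5))² = 263*(-3 + 5)² = 263*2² = 263*4 = 1052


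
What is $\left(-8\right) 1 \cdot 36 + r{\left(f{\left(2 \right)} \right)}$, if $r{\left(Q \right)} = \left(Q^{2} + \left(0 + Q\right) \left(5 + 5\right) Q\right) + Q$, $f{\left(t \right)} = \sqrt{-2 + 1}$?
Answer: $-299 + i \approx -299.0 + 1.0 i$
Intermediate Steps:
$f{\left(t \right)} = i$ ($f{\left(t \right)} = \sqrt{-1} = i$)
$r{\left(Q \right)} = Q + 11 Q^{2}$ ($r{\left(Q \right)} = \left(Q^{2} + Q 10 Q\right) + Q = \left(Q^{2} + 10 Q Q\right) + Q = \left(Q^{2} + 10 Q^{2}\right) + Q = 11 Q^{2} + Q = Q + 11 Q^{2}$)
$\left(-8\right) 1 \cdot 36 + r{\left(f{\left(2 \right)} \right)} = \left(-8\right) 1 \cdot 36 + i \left(1 + 11 i\right) = \left(-8\right) 36 + i \left(1 + 11 i\right) = -288 + i \left(1 + 11 i\right)$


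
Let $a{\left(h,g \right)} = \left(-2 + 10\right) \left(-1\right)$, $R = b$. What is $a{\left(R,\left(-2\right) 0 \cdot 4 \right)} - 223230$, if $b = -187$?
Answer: $-223238$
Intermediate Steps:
$R = -187$
$a{\left(h,g \right)} = -8$ ($a{\left(h,g \right)} = 8 \left(-1\right) = -8$)
$a{\left(R,\left(-2\right) 0 \cdot 4 \right)} - 223230 = -8 - 223230 = -223238$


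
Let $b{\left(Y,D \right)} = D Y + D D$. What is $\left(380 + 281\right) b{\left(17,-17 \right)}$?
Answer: $0$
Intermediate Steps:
$b{\left(Y,D \right)} = D^{2} + D Y$ ($b{\left(Y,D \right)} = D Y + D^{2} = D^{2} + D Y$)
$\left(380 + 281\right) b{\left(17,-17 \right)} = \left(380 + 281\right) \left(- 17 \left(-17 + 17\right)\right) = 661 \left(\left(-17\right) 0\right) = 661 \cdot 0 = 0$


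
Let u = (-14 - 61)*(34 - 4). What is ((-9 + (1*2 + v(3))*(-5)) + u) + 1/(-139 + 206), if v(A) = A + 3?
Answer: -154032/67 ≈ -2299.0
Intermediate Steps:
v(A) = 3 + A
u = -2250 (u = -75*30 = -2250)
((-9 + (1*2 + v(3))*(-5)) + u) + 1/(-139 + 206) = ((-9 + (1*2 + (3 + 3))*(-5)) - 2250) + 1/(-139 + 206) = ((-9 + (2 + 6)*(-5)) - 2250) + 1/67 = ((-9 + 8*(-5)) - 2250) + 1/67 = ((-9 - 40) - 2250) + 1/67 = (-49 - 2250) + 1/67 = -2299 + 1/67 = -154032/67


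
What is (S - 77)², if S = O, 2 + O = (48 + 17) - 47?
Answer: 3721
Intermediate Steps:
O = 16 (O = -2 + ((48 + 17) - 47) = -2 + (65 - 47) = -2 + 18 = 16)
S = 16
(S - 77)² = (16 - 77)² = (-61)² = 3721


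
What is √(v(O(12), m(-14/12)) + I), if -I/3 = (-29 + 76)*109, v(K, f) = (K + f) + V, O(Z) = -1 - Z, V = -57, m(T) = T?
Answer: I*√555846/6 ≈ 124.26*I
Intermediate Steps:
v(K, f) = -57 + K + f (v(K, f) = (K + f) - 57 = -57 + K + f)
I = -15369 (I = -3*(-29 + 76)*109 = -141*109 = -3*5123 = -15369)
√(v(O(12), m(-14/12)) + I) = √((-57 + (-1 - 1*12) - 14/12) - 15369) = √((-57 + (-1 - 12) - 14*1/12) - 15369) = √((-57 - 13 - 7/6) - 15369) = √(-427/6 - 15369) = √(-92641/6) = I*√555846/6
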